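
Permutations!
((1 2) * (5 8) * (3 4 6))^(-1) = ((1 2)(3 4 6)(5 8))^(-1) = (1 2)(3 6 4)(5 8)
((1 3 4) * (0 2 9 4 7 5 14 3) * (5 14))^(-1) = ((0 2 9 4 1)(3 7 14))^(-1) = (0 1 4 9 2)(3 14 7)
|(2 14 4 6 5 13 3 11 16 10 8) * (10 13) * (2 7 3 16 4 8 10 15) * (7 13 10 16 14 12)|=18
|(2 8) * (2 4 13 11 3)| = |(2 8 4 13 11 3)| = 6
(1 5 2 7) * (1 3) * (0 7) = [7, 5, 0, 1, 4, 2, 6, 3] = (0 7 3 1 5 2)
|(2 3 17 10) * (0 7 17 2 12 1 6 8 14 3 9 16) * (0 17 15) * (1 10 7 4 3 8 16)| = 22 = |(0 4 3 2 9 1 6 16 17 7 15)(8 14)(10 12)|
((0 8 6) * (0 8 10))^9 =(0 10)(6 8)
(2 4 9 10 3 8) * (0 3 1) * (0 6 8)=(0 3)(1 6 8 2 4 9 10)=[3, 6, 4, 0, 9, 5, 8, 7, 2, 10, 1]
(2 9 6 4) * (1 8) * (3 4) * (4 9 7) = (1 8)(2 7 4)(3 9 6) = [0, 8, 7, 9, 2, 5, 3, 4, 1, 6]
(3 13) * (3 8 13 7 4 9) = (3 7 4 9)(8 13) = [0, 1, 2, 7, 9, 5, 6, 4, 13, 3, 10, 11, 12, 8]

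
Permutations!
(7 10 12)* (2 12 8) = [0, 1, 12, 3, 4, 5, 6, 10, 2, 9, 8, 11, 7] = (2 12 7 10 8)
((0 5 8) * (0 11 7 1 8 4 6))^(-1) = (0 6 4 5)(1 7 11 8) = ((0 5 4 6)(1 8 11 7))^(-1)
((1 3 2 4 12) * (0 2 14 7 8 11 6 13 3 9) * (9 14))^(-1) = (0 9 3 13 6 11 8 7 14 1 12 4 2)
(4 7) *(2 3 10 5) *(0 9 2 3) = (0 9 2)(3 10 5)(4 7) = [9, 1, 0, 10, 7, 3, 6, 4, 8, 2, 5]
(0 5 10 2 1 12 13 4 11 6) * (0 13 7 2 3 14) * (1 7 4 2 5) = (0 1 12 4 11 6 13 2 7 5 10 3 14) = [1, 12, 7, 14, 11, 10, 13, 5, 8, 9, 3, 6, 4, 2, 0]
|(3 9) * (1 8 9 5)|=|(1 8 9 3 5)|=5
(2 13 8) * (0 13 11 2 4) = (0 13 8 4)(2 11) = [13, 1, 11, 3, 0, 5, 6, 7, 4, 9, 10, 2, 12, 8]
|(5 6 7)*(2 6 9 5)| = 6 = |(2 6 7)(5 9)|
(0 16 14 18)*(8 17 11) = (0 16 14 18)(8 17 11) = [16, 1, 2, 3, 4, 5, 6, 7, 17, 9, 10, 8, 12, 13, 18, 15, 14, 11, 0]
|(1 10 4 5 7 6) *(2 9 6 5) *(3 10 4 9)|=14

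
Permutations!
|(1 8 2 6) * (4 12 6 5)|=7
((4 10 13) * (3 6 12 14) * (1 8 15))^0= ((1 8 15)(3 6 12 14)(4 10 13))^0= (15)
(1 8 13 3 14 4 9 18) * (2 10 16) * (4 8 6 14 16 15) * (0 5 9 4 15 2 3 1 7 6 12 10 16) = (0 5 9 18 7 6 14 8 13 1 12 10 2 16 3) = [5, 12, 16, 0, 4, 9, 14, 6, 13, 18, 2, 11, 10, 1, 8, 15, 3, 17, 7]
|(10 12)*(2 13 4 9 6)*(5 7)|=10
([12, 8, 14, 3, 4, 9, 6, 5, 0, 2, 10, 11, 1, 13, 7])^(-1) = [8, 12, 9, 3, 4, 7, 6, 14, 1, 5, 10, 11, 0, 13, 2]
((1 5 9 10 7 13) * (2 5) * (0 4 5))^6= (0 13 9)(1 10 4)(2 7 5)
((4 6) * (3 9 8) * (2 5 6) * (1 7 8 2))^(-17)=((1 7 8 3 9 2 5 6 4))^(-17)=(1 7 8 3 9 2 5 6 4)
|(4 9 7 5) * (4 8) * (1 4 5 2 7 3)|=4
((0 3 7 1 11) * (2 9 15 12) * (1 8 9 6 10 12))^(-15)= ((0 3 7 8 9 15 1 11)(2 6 10 12))^(-15)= (0 3 7 8 9 15 1 11)(2 6 10 12)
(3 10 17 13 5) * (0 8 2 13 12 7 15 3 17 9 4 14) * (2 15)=(0 8 15 3 10 9 4 14)(2 13 5 17 12 7)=[8, 1, 13, 10, 14, 17, 6, 2, 15, 4, 9, 11, 7, 5, 0, 3, 16, 12]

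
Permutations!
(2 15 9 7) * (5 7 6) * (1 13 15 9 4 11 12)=[0, 13, 9, 3, 11, 7, 5, 2, 8, 6, 10, 12, 1, 15, 14, 4]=(1 13 15 4 11 12)(2 9 6 5 7)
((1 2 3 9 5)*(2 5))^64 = ((1 5)(2 3 9))^64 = (2 3 9)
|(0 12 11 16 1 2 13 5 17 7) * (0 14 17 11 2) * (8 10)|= |(0 12 2 13 5 11 16 1)(7 14 17)(8 10)|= 24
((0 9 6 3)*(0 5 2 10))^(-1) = ((0 9 6 3 5 2 10))^(-1) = (0 10 2 5 3 6 9)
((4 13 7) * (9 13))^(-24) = ((4 9 13 7))^(-24) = (13)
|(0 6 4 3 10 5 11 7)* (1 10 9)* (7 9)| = 5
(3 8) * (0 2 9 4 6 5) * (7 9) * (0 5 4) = [2, 1, 7, 8, 6, 5, 4, 9, 3, 0] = (0 2 7 9)(3 8)(4 6)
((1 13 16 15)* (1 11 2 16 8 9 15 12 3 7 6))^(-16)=(1 12 15)(2 8 7)(3 11 13)(6 16 9)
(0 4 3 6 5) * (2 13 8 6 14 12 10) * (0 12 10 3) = (0 4)(2 13 8 6 5 12 3 14 10) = [4, 1, 13, 14, 0, 12, 5, 7, 6, 9, 2, 11, 3, 8, 10]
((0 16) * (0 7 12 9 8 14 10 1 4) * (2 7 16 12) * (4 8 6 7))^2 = ((16)(0 12 9 6 7 2 4)(1 8 14 10))^2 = (16)(0 9 7 4 12 6 2)(1 14)(8 10)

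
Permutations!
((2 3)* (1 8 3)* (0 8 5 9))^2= ((0 8 3 2 1 5 9))^2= (0 3 1 9 8 2 5)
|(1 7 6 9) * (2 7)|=5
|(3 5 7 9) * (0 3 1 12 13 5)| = 6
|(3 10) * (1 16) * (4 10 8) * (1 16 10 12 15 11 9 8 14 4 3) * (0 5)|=|(16)(0 5)(1 10)(3 14 4 12 15 11 9 8)|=8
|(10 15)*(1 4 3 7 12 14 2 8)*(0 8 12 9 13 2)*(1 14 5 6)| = 30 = |(0 8 14)(1 4 3 7 9 13 2 12 5 6)(10 15)|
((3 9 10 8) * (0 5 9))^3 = (0 10)(3 9)(5 8)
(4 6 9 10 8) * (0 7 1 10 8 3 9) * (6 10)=(0 7 1 6)(3 9 8 4 10)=[7, 6, 2, 9, 10, 5, 0, 1, 4, 8, 3]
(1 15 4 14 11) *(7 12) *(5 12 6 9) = (1 15 4 14 11)(5 12 7 6 9) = [0, 15, 2, 3, 14, 12, 9, 6, 8, 5, 10, 1, 7, 13, 11, 4]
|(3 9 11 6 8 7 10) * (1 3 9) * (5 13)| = 6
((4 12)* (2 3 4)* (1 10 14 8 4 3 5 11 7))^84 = ((1 10 14 8 4 12 2 5 11 7))^84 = (1 4 11 14 2)(5 10 12 7 8)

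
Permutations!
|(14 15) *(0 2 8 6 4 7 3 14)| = 9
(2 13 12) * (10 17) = (2 13 12)(10 17) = [0, 1, 13, 3, 4, 5, 6, 7, 8, 9, 17, 11, 2, 12, 14, 15, 16, 10]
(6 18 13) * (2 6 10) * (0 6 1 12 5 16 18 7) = (0 6 7)(1 12 5 16 18 13 10 2) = [6, 12, 1, 3, 4, 16, 7, 0, 8, 9, 2, 11, 5, 10, 14, 15, 18, 17, 13]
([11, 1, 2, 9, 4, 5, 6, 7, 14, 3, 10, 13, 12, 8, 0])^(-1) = (0 14 8 13 11)(3 9)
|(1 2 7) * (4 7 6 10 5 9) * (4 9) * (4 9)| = |(1 2 6 10 5 9 4 7)| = 8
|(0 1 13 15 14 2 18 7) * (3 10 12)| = |(0 1 13 15 14 2 18 7)(3 10 12)| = 24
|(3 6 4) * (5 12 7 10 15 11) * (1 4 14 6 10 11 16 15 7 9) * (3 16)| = 22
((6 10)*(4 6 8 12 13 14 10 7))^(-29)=(4 6 7)(8 12 13 14 10)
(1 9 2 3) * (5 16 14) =(1 9 2 3)(5 16 14) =[0, 9, 3, 1, 4, 16, 6, 7, 8, 2, 10, 11, 12, 13, 5, 15, 14]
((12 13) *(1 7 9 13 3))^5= ((1 7 9 13 12 3))^5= (1 3 12 13 9 7)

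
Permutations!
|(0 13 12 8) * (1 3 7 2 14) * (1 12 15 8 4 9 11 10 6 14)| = 28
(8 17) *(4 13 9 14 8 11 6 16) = [0, 1, 2, 3, 13, 5, 16, 7, 17, 14, 10, 6, 12, 9, 8, 15, 4, 11] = (4 13 9 14 8 17 11 6 16)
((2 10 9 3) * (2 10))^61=(3 10 9)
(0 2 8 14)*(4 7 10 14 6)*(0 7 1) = (0 2 8 6 4 1)(7 10 14) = [2, 0, 8, 3, 1, 5, 4, 10, 6, 9, 14, 11, 12, 13, 7]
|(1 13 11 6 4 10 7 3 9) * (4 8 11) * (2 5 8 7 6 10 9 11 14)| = 20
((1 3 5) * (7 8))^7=((1 3 5)(7 8))^7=(1 3 5)(7 8)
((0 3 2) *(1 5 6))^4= (0 3 2)(1 5 6)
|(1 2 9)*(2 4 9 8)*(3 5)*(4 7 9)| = 6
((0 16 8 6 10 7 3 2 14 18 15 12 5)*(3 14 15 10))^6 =((0 16 8 6 3 2 15 12 5)(7 14 18 10))^6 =(0 15 6)(2 8 5)(3 16 12)(7 18)(10 14)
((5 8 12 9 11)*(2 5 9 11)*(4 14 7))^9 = ((2 5 8 12 11 9)(4 14 7))^9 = (14)(2 12)(5 11)(8 9)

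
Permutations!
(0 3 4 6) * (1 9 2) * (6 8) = (0 3 4 8 6)(1 9 2) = [3, 9, 1, 4, 8, 5, 0, 7, 6, 2]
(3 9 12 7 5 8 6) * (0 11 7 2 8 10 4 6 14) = (0 11 7 5 10 4 6 3 9 12 2 8 14) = [11, 1, 8, 9, 6, 10, 3, 5, 14, 12, 4, 7, 2, 13, 0]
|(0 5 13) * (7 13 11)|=5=|(0 5 11 7 13)|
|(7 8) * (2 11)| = 2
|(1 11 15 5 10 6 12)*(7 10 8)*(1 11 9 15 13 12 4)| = 9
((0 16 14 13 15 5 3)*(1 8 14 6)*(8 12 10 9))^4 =(0 12 14 3 1 8 5 6 9 15 16 10 13)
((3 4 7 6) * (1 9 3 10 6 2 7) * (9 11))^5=(11)(2 7)(6 10)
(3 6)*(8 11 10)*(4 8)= (3 6)(4 8 11 10)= [0, 1, 2, 6, 8, 5, 3, 7, 11, 9, 4, 10]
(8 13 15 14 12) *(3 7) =(3 7)(8 13 15 14 12) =[0, 1, 2, 7, 4, 5, 6, 3, 13, 9, 10, 11, 8, 15, 12, 14]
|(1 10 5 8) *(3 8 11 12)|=7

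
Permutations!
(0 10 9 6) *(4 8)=(0 10 9 6)(4 8)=[10, 1, 2, 3, 8, 5, 0, 7, 4, 6, 9]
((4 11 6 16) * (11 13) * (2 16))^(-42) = (16)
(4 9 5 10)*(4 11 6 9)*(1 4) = [0, 4, 2, 3, 1, 10, 9, 7, 8, 5, 11, 6] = (1 4)(5 10 11 6 9)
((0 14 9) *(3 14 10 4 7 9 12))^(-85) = ((0 10 4 7 9)(3 14 12))^(-85) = (3 12 14)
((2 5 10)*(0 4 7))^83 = (0 7 4)(2 10 5)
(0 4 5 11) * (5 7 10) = (0 4 7 10 5 11) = [4, 1, 2, 3, 7, 11, 6, 10, 8, 9, 5, 0]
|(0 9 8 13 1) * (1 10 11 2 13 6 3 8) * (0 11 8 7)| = |(0 9 1 11 2 13 10 8 6 3 7)| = 11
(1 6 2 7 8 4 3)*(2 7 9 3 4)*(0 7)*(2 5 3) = [7, 6, 9, 1, 4, 3, 0, 8, 5, 2] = (0 7 8 5 3 1 6)(2 9)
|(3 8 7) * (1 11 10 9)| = 12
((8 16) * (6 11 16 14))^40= (16)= ((6 11 16 8 14))^40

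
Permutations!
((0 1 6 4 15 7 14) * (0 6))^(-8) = (4 7 6 15 14)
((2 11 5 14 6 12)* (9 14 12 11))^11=(2 11 9 5 14 12 6)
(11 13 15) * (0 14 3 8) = [14, 1, 2, 8, 4, 5, 6, 7, 0, 9, 10, 13, 12, 15, 3, 11] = (0 14 3 8)(11 13 15)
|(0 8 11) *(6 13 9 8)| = |(0 6 13 9 8 11)| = 6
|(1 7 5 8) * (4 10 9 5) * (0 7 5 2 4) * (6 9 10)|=12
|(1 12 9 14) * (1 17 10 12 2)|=10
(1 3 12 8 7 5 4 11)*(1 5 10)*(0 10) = [10, 3, 2, 12, 11, 4, 6, 0, 7, 9, 1, 5, 8] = (0 10 1 3 12 8 7)(4 11 5)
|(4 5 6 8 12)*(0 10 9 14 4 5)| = |(0 10 9 14 4)(5 6 8 12)| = 20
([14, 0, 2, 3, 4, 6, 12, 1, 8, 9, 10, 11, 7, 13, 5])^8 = (0 14 5 6 12 7 1)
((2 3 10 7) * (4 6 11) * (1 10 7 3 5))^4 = (1 2 3)(4 6 11)(5 7 10)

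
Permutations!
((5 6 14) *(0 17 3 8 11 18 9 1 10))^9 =((0 17 3 8 11 18 9 1 10)(5 6 14))^9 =(18)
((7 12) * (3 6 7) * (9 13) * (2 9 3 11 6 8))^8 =((2 9 13 3 8)(6 7 12 11))^8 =(2 3 9 8 13)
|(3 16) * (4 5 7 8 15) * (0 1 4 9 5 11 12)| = 10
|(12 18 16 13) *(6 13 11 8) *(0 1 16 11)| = |(0 1 16)(6 13 12 18 11 8)| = 6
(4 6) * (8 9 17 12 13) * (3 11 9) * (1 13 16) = [0, 13, 2, 11, 6, 5, 4, 7, 3, 17, 10, 9, 16, 8, 14, 15, 1, 12] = (1 13 8 3 11 9 17 12 16)(4 6)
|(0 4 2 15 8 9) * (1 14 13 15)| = |(0 4 2 1 14 13 15 8 9)| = 9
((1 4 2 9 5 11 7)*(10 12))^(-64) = (12)(1 7 11 5 9 2 4)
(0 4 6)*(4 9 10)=(0 9 10 4 6)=[9, 1, 2, 3, 6, 5, 0, 7, 8, 10, 4]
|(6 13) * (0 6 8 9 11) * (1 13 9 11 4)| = |(0 6 9 4 1 13 8 11)| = 8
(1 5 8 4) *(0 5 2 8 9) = (0 5 9)(1 2 8 4) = [5, 2, 8, 3, 1, 9, 6, 7, 4, 0]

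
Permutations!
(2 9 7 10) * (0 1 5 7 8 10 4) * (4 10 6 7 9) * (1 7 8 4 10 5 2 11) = (0 7 5 9 4)(1 2 10 11)(6 8) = [7, 2, 10, 3, 0, 9, 8, 5, 6, 4, 11, 1]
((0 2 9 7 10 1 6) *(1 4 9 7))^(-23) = (0 2 7 10 4 9 1 6)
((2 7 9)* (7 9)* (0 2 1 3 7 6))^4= (0 3 2 7 9 6 1)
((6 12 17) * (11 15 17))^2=(6 11 17 12 15)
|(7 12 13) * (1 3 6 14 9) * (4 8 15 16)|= |(1 3 6 14 9)(4 8 15 16)(7 12 13)|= 60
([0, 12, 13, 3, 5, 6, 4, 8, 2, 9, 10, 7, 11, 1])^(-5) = [0, 11, 1, 3, 5, 6, 4, 2, 13, 9, 10, 8, 7, 12]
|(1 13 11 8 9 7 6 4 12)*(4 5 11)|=12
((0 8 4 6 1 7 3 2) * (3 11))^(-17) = ((0 8 4 6 1 7 11 3 2))^(-17) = (0 8 4 6 1 7 11 3 2)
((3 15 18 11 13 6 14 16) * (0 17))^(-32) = (18)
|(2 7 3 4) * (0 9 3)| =6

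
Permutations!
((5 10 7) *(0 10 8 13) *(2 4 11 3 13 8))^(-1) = (0 13 3 11 4 2 5 7 10)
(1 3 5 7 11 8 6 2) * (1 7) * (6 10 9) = [0, 3, 7, 5, 4, 1, 2, 11, 10, 6, 9, 8] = (1 3 5)(2 7 11 8 10 9 6)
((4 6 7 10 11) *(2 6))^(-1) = (2 4 11 10 7 6)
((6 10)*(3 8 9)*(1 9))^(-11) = (1 9 3 8)(6 10)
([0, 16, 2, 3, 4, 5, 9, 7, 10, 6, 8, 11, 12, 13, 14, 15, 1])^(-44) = (16)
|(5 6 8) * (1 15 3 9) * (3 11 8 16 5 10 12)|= |(1 15 11 8 10 12 3 9)(5 6 16)|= 24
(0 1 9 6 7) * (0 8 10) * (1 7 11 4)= [7, 9, 2, 3, 1, 5, 11, 8, 10, 6, 0, 4]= (0 7 8 10)(1 9 6 11 4)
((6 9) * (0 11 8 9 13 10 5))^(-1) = (0 5 10 13 6 9 8 11)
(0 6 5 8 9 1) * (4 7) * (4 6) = (0 4 7 6 5 8 9 1) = [4, 0, 2, 3, 7, 8, 5, 6, 9, 1]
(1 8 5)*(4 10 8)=[0, 4, 2, 3, 10, 1, 6, 7, 5, 9, 8]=(1 4 10 8 5)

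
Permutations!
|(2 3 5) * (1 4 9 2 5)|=5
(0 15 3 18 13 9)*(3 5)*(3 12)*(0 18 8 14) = (0 15 5 12 3 8 14)(9 18 13) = [15, 1, 2, 8, 4, 12, 6, 7, 14, 18, 10, 11, 3, 9, 0, 5, 16, 17, 13]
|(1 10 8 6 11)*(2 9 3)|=15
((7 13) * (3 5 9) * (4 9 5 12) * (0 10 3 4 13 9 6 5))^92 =((0 10 3 12 13 7 9 4 6 5))^92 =(0 3 13 9 6)(4 5 10 12 7)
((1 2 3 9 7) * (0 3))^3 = (0 7)(1 3)(2 9)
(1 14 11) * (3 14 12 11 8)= [0, 12, 2, 14, 4, 5, 6, 7, 3, 9, 10, 1, 11, 13, 8]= (1 12 11)(3 14 8)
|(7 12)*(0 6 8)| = |(0 6 8)(7 12)| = 6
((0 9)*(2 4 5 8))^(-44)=(9)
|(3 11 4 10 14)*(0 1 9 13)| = 20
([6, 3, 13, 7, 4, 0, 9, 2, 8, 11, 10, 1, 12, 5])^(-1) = (0 5 13 2 7 3 1 11 9 6)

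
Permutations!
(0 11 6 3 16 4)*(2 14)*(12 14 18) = [11, 1, 18, 16, 0, 5, 3, 7, 8, 9, 10, 6, 14, 13, 2, 15, 4, 17, 12] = (0 11 6 3 16 4)(2 18 12 14)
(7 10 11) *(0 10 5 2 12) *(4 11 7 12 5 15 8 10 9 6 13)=(0 9 6 13 4 11 12)(2 5)(7 15 8 10)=[9, 1, 5, 3, 11, 2, 13, 15, 10, 6, 7, 12, 0, 4, 14, 8]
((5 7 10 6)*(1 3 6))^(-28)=((1 3 6 5 7 10))^(-28)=(1 6 7)(3 5 10)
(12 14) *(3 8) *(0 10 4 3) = [10, 1, 2, 8, 3, 5, 6, 7, 0, 9, 4, 11, 14, 13, 12] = (0 10 4 3 8)(12 14)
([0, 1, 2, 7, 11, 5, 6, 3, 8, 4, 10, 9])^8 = (4 9 11)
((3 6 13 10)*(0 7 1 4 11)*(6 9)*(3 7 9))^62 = ((0 9 6 13 10 7 1 4 11))^62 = (0 11 4 1 7 10 13 6 9)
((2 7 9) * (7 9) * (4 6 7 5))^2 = ((2 9)(4 6 7 5))^2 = (9)(4 7)(5 6)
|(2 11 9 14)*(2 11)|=|(9 14 11)|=3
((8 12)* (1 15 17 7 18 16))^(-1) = (1 16 18 7 17 15)(8 12)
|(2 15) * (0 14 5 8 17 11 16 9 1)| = |(0 14 5 8 17 11 16 9 1)(2 15)| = 18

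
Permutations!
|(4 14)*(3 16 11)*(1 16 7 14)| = |(1 16 11 3 7 14 4)| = 7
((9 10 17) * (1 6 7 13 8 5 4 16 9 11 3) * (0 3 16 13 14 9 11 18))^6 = (0 9 1 17 7)(3 10 6 18 14)(4 8)(5 13)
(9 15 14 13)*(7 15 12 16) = (7 15 14 13 9 12 16) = [0, 1, 2, 3, 4, 5, 6, 15, 8, 12, 10, 11, 16, 9, 13, 14, 7]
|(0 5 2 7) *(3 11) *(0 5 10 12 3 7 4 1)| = |(0 10 12 3 11 7 5 2 4 1)| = 10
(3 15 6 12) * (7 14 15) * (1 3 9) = (1 3 7 14 15 6 12 9) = [0, 3, 2, 7, 4, 5, 12, 14, 8, 1, 10, 11, 9, 13, 15, 6]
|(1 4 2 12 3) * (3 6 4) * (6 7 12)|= |(1 3)(2 6 4)(7 12)|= 6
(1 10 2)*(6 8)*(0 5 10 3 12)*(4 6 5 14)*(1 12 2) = (0 14 4 6 8 5 10 1 3 2 12) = [14, 3, 12, 2, 6, 10, 8, 7, 5, 9, 1, 11, 0, 13, 4]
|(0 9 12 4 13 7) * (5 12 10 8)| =9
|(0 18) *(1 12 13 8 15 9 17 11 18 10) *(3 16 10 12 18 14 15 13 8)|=45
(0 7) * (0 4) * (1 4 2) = (0 7 2 1 4) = [7, 4, 1, 3, 0, 5, 6, 2]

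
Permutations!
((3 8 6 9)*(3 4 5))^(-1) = (3 5 4 9 6 8)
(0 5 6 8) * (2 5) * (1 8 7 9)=(0 2 5 6 7 9 1 8)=[2, 8, 5, 3, 4, 6, 7, 9, 0, 1]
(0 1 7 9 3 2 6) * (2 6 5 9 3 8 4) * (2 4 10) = (0 1 7 3 6)(2 5 9 8 10) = [1, 7, 5, 6, 4, 9, 0, 3, 10, 8, 2]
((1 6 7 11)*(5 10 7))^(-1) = (1 11 7 10 5 6)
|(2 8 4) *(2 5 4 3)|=|(2 8 3)(4 5)|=6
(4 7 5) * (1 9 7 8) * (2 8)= (1 9 7 5 4 2 8)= [0, 9, 8, 3, 2, 4, 6, 5, 1, 7]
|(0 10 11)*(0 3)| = 4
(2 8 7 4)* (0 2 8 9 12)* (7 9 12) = (0 2 12)(4 8 9 7) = [2, 1, 12, 3, 8, 5, 6, 4, 9, 7, 10, 11, 0]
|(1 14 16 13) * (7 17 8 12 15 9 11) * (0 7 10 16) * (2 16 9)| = 33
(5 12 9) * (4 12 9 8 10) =[0, 1, 2, 3, 12, 9, 6, 7, 10, 5, 4, 11, 8] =(4 12 8 10)(5 9)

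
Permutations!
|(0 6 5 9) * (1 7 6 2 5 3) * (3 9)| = |(0 2 5 3 1 7 6 9)| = 8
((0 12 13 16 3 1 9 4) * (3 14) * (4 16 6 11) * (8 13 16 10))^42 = (0 14 9 13 4 16 1 8 11 12 3 10 6)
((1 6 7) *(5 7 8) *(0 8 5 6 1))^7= ((0 8 6 5 7))^7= (0 6 7 8 5)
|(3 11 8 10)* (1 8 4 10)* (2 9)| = 4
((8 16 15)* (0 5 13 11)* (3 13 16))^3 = ((0 5 16 15 8 3 13 11))^3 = (0 15 13 5 8 11 16 3)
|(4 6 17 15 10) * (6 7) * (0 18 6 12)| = |(0 18 6 17 15 10 4 7 12)| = 9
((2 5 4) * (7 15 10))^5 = (2 4 5)(7 10 15)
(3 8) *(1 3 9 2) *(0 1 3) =(0 1)(2 3 8 9) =[1, 0, 3, 8, 4, 5, 6, 7, 9, 2]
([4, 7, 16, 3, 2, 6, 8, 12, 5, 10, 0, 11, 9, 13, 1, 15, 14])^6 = [7, 4, 9, 3, 12, 5, 6, 2, 8, 14, 1, 11, 16, 13, 0, 15, 10]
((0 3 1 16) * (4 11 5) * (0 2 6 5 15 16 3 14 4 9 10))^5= (0 16 10 15 9 11 5 4 6 14 2)(1 3)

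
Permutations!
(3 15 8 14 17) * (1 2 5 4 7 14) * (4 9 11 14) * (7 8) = [0, 2, 5, 15, 8, 9, 6, 4, 1, 11, 10, 14, 12, 13, 17, 7, 16, 3] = (1 2 5 9 11 14 17 3 15 7 4 8)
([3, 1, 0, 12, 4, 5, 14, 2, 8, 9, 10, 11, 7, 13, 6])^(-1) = [2, 1, 7, 0, 4, 5, 14, 12, 8, 9, 10, 11, 3, 13, 6]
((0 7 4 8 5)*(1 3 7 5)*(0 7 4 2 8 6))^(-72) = ((0 5 7 2 8 1 3 4 6))^(-72) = (8)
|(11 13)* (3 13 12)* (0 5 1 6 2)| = |(0 5 1 6 2)(3 13 11 12)| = 20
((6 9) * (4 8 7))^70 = (9)(4 8 7)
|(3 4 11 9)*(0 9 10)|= 6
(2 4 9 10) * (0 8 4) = [8, 1, 0, 3, 9, 5, 6, 7, 4, 10, 2] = (0 8 4 9 10 2)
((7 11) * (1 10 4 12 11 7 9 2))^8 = (1 10 4 12 11 9 2)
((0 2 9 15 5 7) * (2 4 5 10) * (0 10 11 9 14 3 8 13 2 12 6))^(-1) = (0 6 12 10 7 5 4)(2 13 8 3 14)(9 11 15)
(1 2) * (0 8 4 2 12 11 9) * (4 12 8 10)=(0 10 4 2 1 8 12 11 9)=[10, 8, 1, 3, 2, 5, 6, 7, 12, 0, 4, 9, 11]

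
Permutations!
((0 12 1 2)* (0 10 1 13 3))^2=(0 13)(1 10 2)(3 12)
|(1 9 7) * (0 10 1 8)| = 6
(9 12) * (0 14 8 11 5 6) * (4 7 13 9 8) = (0 14 4 7 13 9 12 8 11 5 6) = [14, 1, 2, 3, 7, 6, 0, 13, 11, 12, 10, 5, 8, 9, 4]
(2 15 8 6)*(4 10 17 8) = (2 15 4 10 17 8 6) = [0, 1, 15, 3, 10, 5, 2, 7, 6, 9, 17, 11, 12, 13, 14, 4, 16, 8]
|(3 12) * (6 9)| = |(3 12)(6 9)| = 2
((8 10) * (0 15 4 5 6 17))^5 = (0 17 6 5 4 15)(8 10)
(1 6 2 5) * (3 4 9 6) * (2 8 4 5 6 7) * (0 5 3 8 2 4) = [5, 8, 6, 3, 9, 1, 2, 4, 0, 7] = (0 5 1 8)(2 6)(4 9 7)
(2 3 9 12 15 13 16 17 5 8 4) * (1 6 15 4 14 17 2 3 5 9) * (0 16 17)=(0 16 2 5 8 14)(1 6 15 13 17 9 12 4 3)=[16, 6, 5, 1, 3, 8, 15, 7, 14, 12, 10, 11, 4, 17, 0, 13, 2, 9]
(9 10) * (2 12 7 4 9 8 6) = (2 12 7 4 9 10 8 6) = [0, 1, 12, 3, 9, 5, 2, 4, 6, 10, 8, 11, 7]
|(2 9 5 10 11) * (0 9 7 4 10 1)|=|(0 9 5 1)(2 7 4 10 11)|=20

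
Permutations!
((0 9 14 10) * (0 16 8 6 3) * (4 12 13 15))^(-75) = ((0 9 14 10 16 8 6 3)(4 12 13 15))^(-75) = (0 8 14 3 16 9 6 10)(4 12 13 15)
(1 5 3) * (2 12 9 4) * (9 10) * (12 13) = [0, 5, 13, 1, 2, 3, 6, 7, 8, 4, 9, 11, 10, 12] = (1 5 3)(2 13 12 10 9 4)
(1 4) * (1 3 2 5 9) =(1 4 3 2 5 9) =[0, 4, 5, 2, 3, 9, 6, 7, 8, 1]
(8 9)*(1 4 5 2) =(1 4 5 2)(8 9) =[0, 4, 1, 3, 5, 2, 6, 7, 9, 8]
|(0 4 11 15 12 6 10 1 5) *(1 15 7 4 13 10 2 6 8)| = 24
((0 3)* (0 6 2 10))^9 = ((0 3 6 2 10))^9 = (0 10 2 6 3)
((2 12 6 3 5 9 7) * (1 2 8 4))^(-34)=(1 9 12 8 3)(2 7 6 4 5)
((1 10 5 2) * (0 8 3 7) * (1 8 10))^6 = (0 7 3 8 2 5 10)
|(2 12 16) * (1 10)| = |(1 10)(2 12 16)| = 6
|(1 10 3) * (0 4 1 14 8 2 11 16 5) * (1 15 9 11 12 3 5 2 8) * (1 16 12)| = 13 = |(0 4 15 9 11 12 3 14 16 2 1 10 5)|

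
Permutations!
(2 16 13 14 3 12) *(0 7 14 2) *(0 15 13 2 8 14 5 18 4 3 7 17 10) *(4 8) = [17, 1, 16, 12, 3, 18, 6, 5, 14, 9, 0, 11, 15, 4, 7, 13, 2, 10, 8] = (0 17 10)(2 16)(3 12 15 13 4)(5 18 8 14 7)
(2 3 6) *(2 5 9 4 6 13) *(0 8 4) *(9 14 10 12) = (0 8 4 6 5 14 10 12 9)(2 3 13) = [8, 1, 3, 13, 6, 14, 5, 7, 4, 0, 12, 11, 9, 2, 10]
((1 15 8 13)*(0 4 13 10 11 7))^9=(15)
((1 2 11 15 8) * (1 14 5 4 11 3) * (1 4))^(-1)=(1 5 14 8 15 11 4 3 2)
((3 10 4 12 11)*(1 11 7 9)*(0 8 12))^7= (0 3 9 8 10 1 12 4 11 7)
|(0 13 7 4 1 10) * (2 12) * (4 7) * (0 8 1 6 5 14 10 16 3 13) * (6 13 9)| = 18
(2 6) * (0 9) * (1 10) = (0 9)(1 10)(2 6) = [9, 10, 6, 3, 4, 5, 2, 7, 8, 0, 1]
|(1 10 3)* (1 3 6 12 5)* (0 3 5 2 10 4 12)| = 9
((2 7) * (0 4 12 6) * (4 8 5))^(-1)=((0 8 5 4 12 6)(2 7))^(-1)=(0 6 12 4 5 8)(2 7)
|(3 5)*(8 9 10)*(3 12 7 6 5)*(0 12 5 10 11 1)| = |(0 12 7 6 10 8 9 11 1)| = 9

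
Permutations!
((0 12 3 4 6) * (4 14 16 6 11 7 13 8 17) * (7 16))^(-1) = (0 6 16 11 4 17 8 13 7 14 3 12)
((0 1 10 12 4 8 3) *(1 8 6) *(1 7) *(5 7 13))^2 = (0 3 8)(1 12 6 5)(4 13 7 10)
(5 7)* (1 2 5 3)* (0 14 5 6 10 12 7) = (0 14 5)(1 2 6 10 12 7 3) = [14, 2, 6, 1, 4, 0, 10, 3, 8, 9, 12, 11, 7, 13, 5]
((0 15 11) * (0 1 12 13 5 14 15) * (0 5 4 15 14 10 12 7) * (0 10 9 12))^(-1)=((0 5 9 12 13 4 15 11 1 7 10))^(-1)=(0 10 7 1 11 15 4 13 12 9 5)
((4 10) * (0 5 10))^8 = (10)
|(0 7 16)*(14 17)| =|(0 7 16)(14 17)| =6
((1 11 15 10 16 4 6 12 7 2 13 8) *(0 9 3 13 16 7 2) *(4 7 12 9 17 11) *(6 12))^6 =(0 9 12 11 13 16 10 1)(2 15 8 7 6 4 17 3)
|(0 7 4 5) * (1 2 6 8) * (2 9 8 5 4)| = 15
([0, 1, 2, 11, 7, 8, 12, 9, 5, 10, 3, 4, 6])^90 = (12)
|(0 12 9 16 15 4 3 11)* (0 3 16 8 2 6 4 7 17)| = 22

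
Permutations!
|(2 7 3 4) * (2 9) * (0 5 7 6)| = 8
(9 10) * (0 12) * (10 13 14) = [12, 1, 2, 3, 4, 5, 6, 7, 8, 13, 9, 11, 0, 14, 10] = (0 12)(9 13 14 10)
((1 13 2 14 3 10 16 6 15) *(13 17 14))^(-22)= ((1 17 14 3 10 16 6 15)(2 13))^(-22)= (1 14 10 6)(3 16 15 17)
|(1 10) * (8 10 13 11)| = |(1 13 11 8 10)| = 5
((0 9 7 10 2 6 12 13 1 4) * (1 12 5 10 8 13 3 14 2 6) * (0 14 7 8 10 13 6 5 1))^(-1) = ((0 9 8 6 1 4 14 2)(3 7 10 5 13 12))^(-1) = (0 2 14 4 1 6 8 9)(3 12 13 5 10 7)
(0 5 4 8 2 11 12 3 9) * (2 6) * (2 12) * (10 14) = (0 5 4 8 6 12 3 9)(2 11)(10 14) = [5, 1, 11, 9, 8, 4, 12, 7, 6, 0, 14, 2, 3, 13, 10]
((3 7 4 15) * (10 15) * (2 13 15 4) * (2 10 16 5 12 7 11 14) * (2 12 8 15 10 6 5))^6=((2 13 10 4 16)(3 11 14 12 7 6 5 8 15))^6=(2 13 10 4 16)(3 5 12)(6 14 15)(7 11 8)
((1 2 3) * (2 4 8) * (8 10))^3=((1 4 10 8 2 3))^3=(1 8)(2 4)(3 10)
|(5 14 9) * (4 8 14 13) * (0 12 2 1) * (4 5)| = 4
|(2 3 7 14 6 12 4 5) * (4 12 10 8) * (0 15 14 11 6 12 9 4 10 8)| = |(0 15 14 12 9 4 5 2 3 7 11 6 8 10)| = 14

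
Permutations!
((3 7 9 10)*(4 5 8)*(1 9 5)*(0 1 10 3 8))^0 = ((0 1 9 3 7 5)(4 10 8))^0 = (10)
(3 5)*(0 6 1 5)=(0 6 1 5 3)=[6, 5, 2, 0, 4, 3, 1]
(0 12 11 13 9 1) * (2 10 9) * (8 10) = (0 12 11 13 2 8 10 9 1) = [12, 0, 8, 3, 4, 5, 6, 7, 10, 1, 9, 13, 11, 2]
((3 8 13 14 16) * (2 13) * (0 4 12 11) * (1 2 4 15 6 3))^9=((0 15 6 3 8 4 12 11)(1 2 13 14 16))^9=(0 15 6 3 8 4 12 11)(1 16 14 13 2)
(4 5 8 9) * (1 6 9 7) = [0, 6, 2, 3, 5, 8, 9, 1, 7, 4] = (1 6 9 4 5 8 7)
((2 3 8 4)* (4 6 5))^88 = (2 5 8)(3 4 6)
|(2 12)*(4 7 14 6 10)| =|(2 12)(4 7 14 6 10)| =10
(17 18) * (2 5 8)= (2 5 8)(17 18)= [0, 1, 5, 3, 4, 8, 6, 7, 2, 9, 10, 11, 12, 13, 14, 15, 16, 18, 17]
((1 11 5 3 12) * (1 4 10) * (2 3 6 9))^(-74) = (1 3 5 4 9)(2 11 12 6 10)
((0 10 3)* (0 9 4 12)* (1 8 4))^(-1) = ((0 10 3 9 1 8 4 12))^(-1) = (0 12 4 8 1 9 3 10)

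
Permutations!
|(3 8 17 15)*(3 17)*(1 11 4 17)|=10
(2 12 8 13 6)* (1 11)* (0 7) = (0 7)(1 11)(2 12 8 13 6) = [7, 11, 12, 3, 4, 5, 2, 0, 13, 9, 10, 1, 8, 6]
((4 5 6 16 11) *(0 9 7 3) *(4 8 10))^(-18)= (0 7)(3 9)(4 16 10 6 8 5 11)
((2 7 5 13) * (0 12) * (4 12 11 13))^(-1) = ((0 11 13 2 7 5 4 12))^(-1) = (0 12 4 5 7 2 13 11)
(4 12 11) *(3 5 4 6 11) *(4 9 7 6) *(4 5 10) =(3 10 4 12)(5 9 7 6 11) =[0, 1, 2, 10, 12, 9, 11, 6, 8, 7, 4, 5, 3]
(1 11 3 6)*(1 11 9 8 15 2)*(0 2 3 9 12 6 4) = (0 2 1 12 6 11 9 8 15 3 4) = [2, 12, 1, 4, 0, 5, 11, 7, 15, 8, 10, 9, 6, 13, 14, 3]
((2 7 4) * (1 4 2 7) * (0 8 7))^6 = (8)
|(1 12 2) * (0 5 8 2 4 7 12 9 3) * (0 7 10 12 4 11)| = 12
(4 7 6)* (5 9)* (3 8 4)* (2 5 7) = (2 5 9 7 6 3 8 4) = [0, 1, 5, 8, 2, 9, 3, 6, 4, 7]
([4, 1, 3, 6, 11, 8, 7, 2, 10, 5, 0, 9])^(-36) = [10, 1, 2, 3, 0, 9, 6, 7, 5, 11, 8, 4]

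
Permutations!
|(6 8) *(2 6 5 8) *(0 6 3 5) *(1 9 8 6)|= |(0 1 9 8)(2 3 5 6)|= 4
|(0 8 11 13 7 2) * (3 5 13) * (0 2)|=|(0 8 11 3 5 13 7)|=7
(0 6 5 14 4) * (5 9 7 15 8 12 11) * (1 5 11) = (0 6 9 7 15 8 12 1 5 14 4) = [6, 5, 2, 3, 0, 14, 9, 15, 12, 7, 10, 11, 1, 13, 4, 8]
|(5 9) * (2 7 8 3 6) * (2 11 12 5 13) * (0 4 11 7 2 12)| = 12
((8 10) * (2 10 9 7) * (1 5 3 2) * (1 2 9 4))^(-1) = (1 4 8 10 2 7 9 3 5)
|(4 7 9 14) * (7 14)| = 2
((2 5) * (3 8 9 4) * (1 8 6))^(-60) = ((1 8 9 4 3 6)(2 5))^(-60) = (9)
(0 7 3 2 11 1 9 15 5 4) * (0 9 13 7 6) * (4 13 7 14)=(0 6)(1 7 3 2 11)(4 9 15 5 13 14)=[6, 7, 11, 2, 9, 13, 0, 3, 8, 15, 10, 1, 12, 14, 4, 5]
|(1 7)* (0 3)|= 2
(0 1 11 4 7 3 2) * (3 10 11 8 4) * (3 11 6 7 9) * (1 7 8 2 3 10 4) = (11)(0 7 4 9 10 6 8 1 2) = [7, 2, 0, 3, 9, 5, 8, 4, 1, 10, 6, 11]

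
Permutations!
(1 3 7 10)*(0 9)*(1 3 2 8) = (0 9)(1 2 8)(3 7 10) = [9, 2, 8, 7, 4, 5, 6, 10, 1, 0, 3]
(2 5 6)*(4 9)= (2 5 6)(4 9)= [0, 1, 5, 3, 9, 6, 2, 7, 8, 4]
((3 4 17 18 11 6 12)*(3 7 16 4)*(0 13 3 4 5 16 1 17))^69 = (0 13 3 4)(1 7 12 6 11 18 17)(5 16)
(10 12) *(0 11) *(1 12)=(0 11)(1 12 10)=[11, 12, 2, 3, 4, 5, 6, 7, 8, 9, 1, 0, 10]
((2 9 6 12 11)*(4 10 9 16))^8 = ((2 16 4 10 9 6 12 11))^8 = (16)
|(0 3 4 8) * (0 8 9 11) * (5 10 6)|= |(0 3 4 9 11)(5 10 6)|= 15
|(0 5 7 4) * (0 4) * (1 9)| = |(0 5 7)(1 9)| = 6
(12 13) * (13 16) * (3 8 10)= (3 8 10)(12 16 13)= [0, 1, 2, 8, 4, 5, 6, 7, 10, 9, 3, 11, 16, 12, 14, 15, 13]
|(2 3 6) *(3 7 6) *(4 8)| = |(2 7 6)(4 8)| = 6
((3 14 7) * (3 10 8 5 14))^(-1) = (5 8 10 7 14)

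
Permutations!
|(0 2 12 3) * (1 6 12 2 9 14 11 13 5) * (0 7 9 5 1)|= 18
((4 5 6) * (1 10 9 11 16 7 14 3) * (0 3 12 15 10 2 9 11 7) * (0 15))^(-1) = ((0 3 1 2 9 7 14 12)(4 5 6)(10 11 16 15))^(-1) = (0 12 14 7 9 2 1 3)(4 6 5)(10 15 16 11)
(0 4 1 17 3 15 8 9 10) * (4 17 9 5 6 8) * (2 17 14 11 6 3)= [14, 9, 17, 15, 1, 3, 8, 7, 5, 10, 0, 6, 12, 13, 11, 4, 16, 2]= (0 14 11 6 8 5 3 15 4 1 9 10)(2 17)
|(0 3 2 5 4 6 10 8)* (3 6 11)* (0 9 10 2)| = 21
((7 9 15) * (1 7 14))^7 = ((1 7 9 15 14))^7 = (1 9 14 7 15)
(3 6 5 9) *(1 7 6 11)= [0, 7, 2, 11, 4, 9, 5, 6, 8, 3, 10, 1]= (1 7 6 5 9 3 11)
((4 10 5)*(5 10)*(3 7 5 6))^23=(10)(3 4 7 6 5)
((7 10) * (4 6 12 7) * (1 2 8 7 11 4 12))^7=((1 2 8 7 10 12 11 4 6))^7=(1 4 12 7 2 6 11 10 8)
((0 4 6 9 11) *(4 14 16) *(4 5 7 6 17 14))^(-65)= ((0 4 17 14 16 5 7 6 9 11))^(-65)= (0 5)(4 7)(6 17)(9 14)(11 16)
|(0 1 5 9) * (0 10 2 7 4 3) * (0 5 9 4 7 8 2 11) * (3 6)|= 20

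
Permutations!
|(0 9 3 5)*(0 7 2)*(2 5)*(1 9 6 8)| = |(0 6 8 1 9 3 2)(5 7)| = 14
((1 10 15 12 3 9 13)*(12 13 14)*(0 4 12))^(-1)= (0 14 9 3 12 4)(1 13 15 10)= ((0 4 12 3 9 14)(1 10 15 13))^(-1)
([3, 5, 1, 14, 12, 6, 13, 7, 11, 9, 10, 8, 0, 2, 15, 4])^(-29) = (0 3 14 15 4 12)(1 5 6 13 2)(8 11)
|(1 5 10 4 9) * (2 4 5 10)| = |(1 10 5 2 4 9)| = 6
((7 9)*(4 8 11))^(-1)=(4 11 8)(7 9)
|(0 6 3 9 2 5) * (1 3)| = 7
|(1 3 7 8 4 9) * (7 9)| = 3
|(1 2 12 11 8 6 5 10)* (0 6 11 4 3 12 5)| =|(0 6)(1 2 5 10)(3 12 4)(8 11)| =12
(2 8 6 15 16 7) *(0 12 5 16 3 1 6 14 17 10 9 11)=[12, 6, 8, 1, 4, 16, 15, 2, 14, 11, 9, 0, 5, 13, 17, 3, 7, 10]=(0 12 5 16 7 2 8 14 17 10 9 11)(1 6 15 3)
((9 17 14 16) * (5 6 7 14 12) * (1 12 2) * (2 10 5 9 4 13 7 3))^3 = (1 17 6)(2 9 5)(3 12 10)(4 14 13 16 7) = ((1 12 9 17 10 5 6 3 2)(4 13 7 14 16))^3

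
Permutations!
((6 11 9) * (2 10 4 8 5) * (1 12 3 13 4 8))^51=(1 12 3 13 4)(2 5 8 10)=((1 12 3 13 4)(2 10 8 5)(6 11 9))^51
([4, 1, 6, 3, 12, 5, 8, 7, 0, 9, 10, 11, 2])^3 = [2, 1, 0, 3, 6, 5, 4, 7, 12, 9, 10, 11, 8]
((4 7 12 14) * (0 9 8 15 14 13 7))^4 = (0 14 8)(4 15 9)(7 12 13)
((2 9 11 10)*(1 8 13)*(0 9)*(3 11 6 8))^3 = (0 8 3 2 6 1 10 9 13 11)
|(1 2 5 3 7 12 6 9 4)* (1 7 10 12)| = 10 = |(1 2 5 3 10 12 6 9 4 7)|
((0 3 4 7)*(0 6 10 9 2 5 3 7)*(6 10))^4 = ((0 7 10 9 2 5 3 4))^4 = (0 2)(3 10)(4 9)(5 7)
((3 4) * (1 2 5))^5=((1 2 5)(3 4))^5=(1 5 2)(3 4)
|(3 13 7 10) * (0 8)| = |(0 8)(3 13 7 10)| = 4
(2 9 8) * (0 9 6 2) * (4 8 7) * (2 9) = (0 2 6 9 7 4 8) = [2, 1, 6, 3, 8, 5, 9, 4, 0, 7]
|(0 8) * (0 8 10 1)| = 3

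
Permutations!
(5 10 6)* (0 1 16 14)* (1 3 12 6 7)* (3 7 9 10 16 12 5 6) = (0 7 1 12 3 5 16 14)(9 10) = [7, 12, 2, 5, 4, 16, 6, 1, 8, 10, 9, 11, 3, 13, 0, 15, 14]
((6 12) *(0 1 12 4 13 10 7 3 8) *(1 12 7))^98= (0 3 1 13 6)(4 12 8 7 10)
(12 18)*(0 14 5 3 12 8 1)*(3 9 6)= (0 14 5 9 6 3 12 18 8 1)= [14, 0, 2, 12, 4, 9, 3, 7, 1, 6, 10, 11, 18, 13, 5, 15, 16, 17, 8]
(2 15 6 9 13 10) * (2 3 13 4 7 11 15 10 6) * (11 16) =[0, 1, 10, 13, 7, 5, 9, 16, 8, 4, 3, 15, 12, 6, 14, 2, 11] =(2 10 3 13 6 9 4 7 16 11 15)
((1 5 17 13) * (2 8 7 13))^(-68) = (1 17 8 13 5 2 7)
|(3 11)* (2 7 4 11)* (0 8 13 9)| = 20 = |(0 8 13 9)(2 7 4 11 3)|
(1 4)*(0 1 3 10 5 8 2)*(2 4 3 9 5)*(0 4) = (0 1 3 10 2 4 9 5 8) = [1, 3, 4, 10, 9, 8, 6, 7, 0, 5, 2]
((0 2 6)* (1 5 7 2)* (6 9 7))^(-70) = ((0 1 5 6)(2 9 7))^(-70) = (0 5)(1 6)(2 7 9)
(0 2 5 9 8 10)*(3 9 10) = (0 2 5 10)(3 9 8) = [2, 1, 5, 9, 4, 10, 6, 7, 3, 8, 0]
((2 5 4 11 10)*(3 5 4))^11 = ((2 4 11 10)(3 5))^11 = (2 10 11 4)(3 5)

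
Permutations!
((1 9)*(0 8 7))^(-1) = ((0 8 7)(1 9))^(-1) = (0 7 8)(1 9)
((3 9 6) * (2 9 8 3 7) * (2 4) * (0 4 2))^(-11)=((0 4)(2 9 6 7)(3 8))^(-11)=(0 4)(2 9 6 7)(3 8)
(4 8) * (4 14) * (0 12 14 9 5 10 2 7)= (0 12 14 4 8 9 5 10 2 7)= [12, 1, 7, 3, 8, 10, 6, 0, 9, 5, 2, 11, 14, 13, 4]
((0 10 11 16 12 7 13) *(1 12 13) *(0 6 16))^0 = ((0 10 11)(1 12 7)(6 16 13))^0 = (16)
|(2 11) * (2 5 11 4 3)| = 6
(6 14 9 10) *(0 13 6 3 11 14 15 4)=(0 13 6 15 4)(3 11 14 9 10)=[13, 1, 2, 11, 0, 5, 15, 7, 8, 10, 3, 14, 12, 6, 9, 4]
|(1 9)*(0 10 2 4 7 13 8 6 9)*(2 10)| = 9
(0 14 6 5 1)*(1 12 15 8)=(0 14 6 5 12 15 8 1)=[14, 0, 2, 3, 4, 12, 5, 7, 1, 9, 10, 11, 15, 13, 6, 8]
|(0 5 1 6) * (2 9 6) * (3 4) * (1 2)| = 10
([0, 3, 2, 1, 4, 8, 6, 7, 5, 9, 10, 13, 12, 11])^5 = [0, 3, 2, 1, 4, 8, 6, 7, 5, 9, 10, 13, 12, 11]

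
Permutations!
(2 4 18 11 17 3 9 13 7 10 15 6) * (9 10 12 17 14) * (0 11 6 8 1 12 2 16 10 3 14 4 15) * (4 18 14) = (0 11 18 6 16 10)(1 12 17 4 14 9 13 7 2 15 8) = [11, 12, 15, 3, 14, 5, 16, 2, 1, 13, 0, 18, 17, 7, 9, 8, 10, 4, 6]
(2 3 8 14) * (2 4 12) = [0, 1, 3, 8, 12, 5, 6, 7, 14, 9, 10, 11, 2, 13, 4] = (2 3 8 14 4 12)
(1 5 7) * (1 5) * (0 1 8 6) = (0 1 8 6)(5 7) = [1, 8, 2, 3, 4, 7, 0, 5, 6]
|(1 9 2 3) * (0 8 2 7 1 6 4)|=|(0 8 2 3 6 4)(1 9 7)|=6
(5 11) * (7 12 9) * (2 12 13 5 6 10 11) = (2 12 9 7 13 5)(6 10 11) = [0, 1, 12, 3, 4, 2, 10, 13, 8, 7, 11, 6, 9, 5]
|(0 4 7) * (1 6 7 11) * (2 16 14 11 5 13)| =11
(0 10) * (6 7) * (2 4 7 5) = (0 10)(2 4 7 6 5) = [10, 1, 4, 3, 7, 2, 5, 6, 8, 9, 0]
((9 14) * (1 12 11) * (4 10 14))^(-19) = (1 11 12)(4 10 14 9)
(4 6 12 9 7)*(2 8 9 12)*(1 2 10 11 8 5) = [0, 2, 5, 3, 6, 1, 10, 4, 9, 7, 11, 8, 12] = (12)(1 2 5)(4 6 10 11 8 9 7)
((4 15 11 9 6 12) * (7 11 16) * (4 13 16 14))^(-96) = (6 13 7 9 12 16 11)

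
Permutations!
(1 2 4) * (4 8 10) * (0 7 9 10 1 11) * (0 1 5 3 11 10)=(0 7 9)(1 2 8 5 3 11)(4 10)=[7, 2, 8, 11, 10, 3, 6, 9, 5, 0, 4, 1]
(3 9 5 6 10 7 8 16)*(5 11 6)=(3 9 11 6 10 7 8 16)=[0, 1, 2, 9, 4, 5, 10, 8, 16, 11, 7, 6, 12, 13, 14, 15, 3]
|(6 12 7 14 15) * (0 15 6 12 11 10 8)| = 9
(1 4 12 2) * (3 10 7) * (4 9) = (1 9 4 12 2)(3 10 7) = [0, 9, 1, 10, 12, 5, 6, 3, 8, 4, 7, 11, 2]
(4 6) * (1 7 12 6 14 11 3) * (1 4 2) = (1 7 12 6 2)(3 4 14 11) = [0, 7, 1, 4, 14, 5, 2, 12, 8, 9, 10, 3, 6, 13, 11]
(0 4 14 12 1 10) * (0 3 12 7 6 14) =(0 4)(1 10 3 12)(6 14 7) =[4, 10, 2, 12, 0, 5, 14, 6, 8, 9, 3, 11, 1, 13, 7]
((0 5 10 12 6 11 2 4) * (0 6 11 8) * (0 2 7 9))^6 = ((0 5 10 12 11 7 9)(2 4 6 8))^6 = (0 9 7 11 12 10 5)(2 6)(4 8)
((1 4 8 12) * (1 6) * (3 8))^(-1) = ((1 4 3 8 12 6))^(-1) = (1 6 12 8 3 4)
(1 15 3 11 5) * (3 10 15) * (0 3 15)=(0 3 11 5 1 15 10)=[3, 15, 2, 11, 4, 1, 6, 7, 8, 9, 0, 5, 12, 13, 14, 10]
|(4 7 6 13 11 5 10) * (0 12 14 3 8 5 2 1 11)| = 33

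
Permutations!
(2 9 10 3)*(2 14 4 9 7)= [0, 1, 7, 14, 9, 5, 6, 2, 8, 10, 3, 11, 12, 13, 4]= (2 7)(3 14 4 9 10)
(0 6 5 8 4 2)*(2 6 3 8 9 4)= [3, 1, 0, 8, 6, 9, 5, 7, 2, 4]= (0 3 8 2)(4 6 5 9)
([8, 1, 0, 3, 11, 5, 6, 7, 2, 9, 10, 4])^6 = (11)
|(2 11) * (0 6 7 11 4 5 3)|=8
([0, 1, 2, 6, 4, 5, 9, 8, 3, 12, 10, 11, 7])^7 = [0, 1, 2, 6, 4, 5, 9, 8, 3, 12, 10, 11, 7]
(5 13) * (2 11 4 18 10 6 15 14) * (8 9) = (2 11 4 18 10 6 15 14)(5 13)(8 9) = [0, 1, 11, 3, 18, 13, 15, 7, 9, 8, 6, 4, 12, 5, 2, 14, 16, 17, 10]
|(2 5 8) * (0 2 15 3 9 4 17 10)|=10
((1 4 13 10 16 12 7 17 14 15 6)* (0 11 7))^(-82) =((0 11 7 17 14 15 6 1 4 13 10 16 12))^(-82) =(0 13 15 11 10 6 7 16 1 17 12 4 14)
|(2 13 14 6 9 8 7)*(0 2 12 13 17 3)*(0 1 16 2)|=35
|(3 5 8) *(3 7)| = |(3 5 8 7)| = 4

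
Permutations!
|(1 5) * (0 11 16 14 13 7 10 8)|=|(0 11 16 14 13 7 10 8)(1 5)|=8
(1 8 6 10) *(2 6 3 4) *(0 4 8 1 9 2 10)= (0 4 10 9 2 6)(3 8)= [4, 1, 6, 8, 10, 5, 0, 7, 3, 2, 9]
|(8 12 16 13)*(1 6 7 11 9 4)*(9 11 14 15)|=28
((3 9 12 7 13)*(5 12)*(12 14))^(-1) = (3 13 7 12 14 5 9)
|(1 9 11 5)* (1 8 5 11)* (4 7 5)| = 4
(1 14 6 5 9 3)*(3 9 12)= (1 14 6 5 12 3)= [0, 14, 2, 1, 4, 12, 5, 7, 8, 9, 10, 11, 3, 13, 6]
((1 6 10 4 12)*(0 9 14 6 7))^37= (0 9 14 6 10 4 12 1 7)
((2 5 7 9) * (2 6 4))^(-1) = ((2 5 7 9 6 4))^(-1) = (2 4 6 9 7 5)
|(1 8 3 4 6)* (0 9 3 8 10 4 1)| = |(0 9 3 1 10 4 6)| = 7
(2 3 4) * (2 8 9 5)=(2 3 4 8 9 5)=[0, 1, 3, 4, 8, 2, 6, 7, 9, 5]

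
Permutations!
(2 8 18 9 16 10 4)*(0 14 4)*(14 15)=(0 15 14 4 2 8 18 9 16 10)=[15, 1, 8, 3, 2, 5, 6, 7, 18, 16, 0, 11, 12, 13, 4, 14, 10, 17, 9]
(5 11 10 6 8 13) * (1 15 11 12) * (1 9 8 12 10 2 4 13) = (1 15 11 2 4 13 5 10 6 12 9 8) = [0, 15, 4, 3, 13, 10, 12, 7, 1, 8, 6, 2, 9, 5, 14, 11]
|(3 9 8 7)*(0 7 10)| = 6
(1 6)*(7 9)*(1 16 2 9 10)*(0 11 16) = (0 11 16 2 9 7 10 1 6) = [11, 6, 9, 3, 4, 5, 0, 10, 8, 7, 1, 16, 12, 13, 14, 15, 2]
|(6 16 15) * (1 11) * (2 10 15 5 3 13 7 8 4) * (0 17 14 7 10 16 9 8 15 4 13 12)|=16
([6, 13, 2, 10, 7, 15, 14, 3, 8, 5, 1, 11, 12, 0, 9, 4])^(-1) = (0 13 1 10 3 7 4 15 5 9 14 6)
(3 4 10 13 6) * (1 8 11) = (1 8 11)(3 4 10 13 6) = [0, 8, 2, 4, 10, 5, 3, 7, 11, 9, 13, 1, 12, 6]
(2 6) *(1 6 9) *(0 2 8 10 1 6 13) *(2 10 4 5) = (0 10 1 13)(2 9 6 8 4 5) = [10, 13, 9, 3, 5, 2, 8, 7, 4, 6, 1, 11, 12, 0]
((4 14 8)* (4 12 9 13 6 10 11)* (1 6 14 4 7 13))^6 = ((1 6 10 11 7 13 14 8 12 9))^6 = (1 14 10 12 7)(6 8 11 9 13)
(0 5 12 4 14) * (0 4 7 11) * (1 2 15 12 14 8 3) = (0 5 14 4 8 3 1 2 15 12 7 11) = [5, 2, 15, 1, 8, 14, 6, 11, 3, 9, 10, 0, 7, 13, 4, 12]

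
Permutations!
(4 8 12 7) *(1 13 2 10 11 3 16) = (1 13 2 10 11 3 16)(4 8 12 7) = [0, 13, 10, 16, 8, 5, 6, 4, 12, 9, 11, 3, 7, 2, 14, 15, 1]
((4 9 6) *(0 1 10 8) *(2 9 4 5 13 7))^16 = (2 13 6)(5 9 7)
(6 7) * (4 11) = (4 11)(6 7) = [0, 1, 2, 3, 11, 5, 7, 6, 8, 9, 10, 4]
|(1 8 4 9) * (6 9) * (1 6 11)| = 4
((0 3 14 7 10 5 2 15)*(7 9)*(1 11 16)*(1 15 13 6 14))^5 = (0 15 16 11 1 3)(2 7 6 5 9 13 10 14)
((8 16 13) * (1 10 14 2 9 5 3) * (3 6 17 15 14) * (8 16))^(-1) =(1 3 10)(2 14 15 17 6 5 9)(13 16)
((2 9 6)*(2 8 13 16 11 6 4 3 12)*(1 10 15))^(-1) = ((1 10 15)(2 9 4 3 12)(6 8 13 16 11))^(-1) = (1 15 10)(2 12 3 4 9)(6 11 16 13 8)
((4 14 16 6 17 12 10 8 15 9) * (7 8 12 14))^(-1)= ((4 7 8 15 9)(6 17 14 16)(10 12))^(-1)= (4 9 15 8 7)(6 16 14 17)(10 12)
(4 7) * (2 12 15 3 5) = (2 12 15 3 5)(4 7) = [0, 1, 12, 5, 7, 2, 6, 4, 8, 9, 10, 11, 15, 13, 14, 3]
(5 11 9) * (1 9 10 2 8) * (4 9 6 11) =[0, 6, 8, 3, 9, 4, 11, 7, 1, 5, 2, 10] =(1 6 11 10 2 8)(4 9 5)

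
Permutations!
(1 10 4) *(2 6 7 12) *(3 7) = (1 10 4)(2 6 3 7 12) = [0, 10, 6, 7, 1, 5, 3, 12, 8, 9, 4, 11, 2]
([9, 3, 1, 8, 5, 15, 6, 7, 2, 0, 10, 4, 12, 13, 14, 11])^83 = (0 9)(1 2 8 3)(4 11 15 5)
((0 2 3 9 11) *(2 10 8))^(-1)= (0 11 9 3 2 8 10)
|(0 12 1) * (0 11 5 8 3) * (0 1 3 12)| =|(1 11 5 8 12 3)| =6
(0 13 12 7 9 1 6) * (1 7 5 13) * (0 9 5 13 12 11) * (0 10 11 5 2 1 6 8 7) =(0 6 9)(1 8 7 2)(5 12 13)(10 11) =[6, 8, 1, 3, 4, 12, 9, 2, 7, 0, 11, 10, 13, 5]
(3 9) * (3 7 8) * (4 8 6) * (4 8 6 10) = (3 9 7 10 4 6 8) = [0, 1, 2, 9, 6, 5, 8, 10, 3, 7, 4]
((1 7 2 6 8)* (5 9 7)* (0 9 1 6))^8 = (9)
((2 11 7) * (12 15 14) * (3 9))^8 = ((2 11 7)(3 9)(12 15 14))^8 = (2 7 11)(12 14 15)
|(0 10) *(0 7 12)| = |(0 10 7 12)| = 4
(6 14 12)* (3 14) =(3 14 12 6) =[0, 1, 2, 14, 4, 5, 3, 7, 8, 9, 10, 11, 6, 13, 12]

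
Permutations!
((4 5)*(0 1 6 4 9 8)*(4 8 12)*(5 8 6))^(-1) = ((0 1 5 9 12 4 8))^(-1) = (0 8 4 12 9 5 1)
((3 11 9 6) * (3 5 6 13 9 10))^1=(3 11 10)(5 6)(9 13)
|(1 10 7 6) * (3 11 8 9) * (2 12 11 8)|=|(1 10 7 6)(2 12 11)(3 8 9)|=12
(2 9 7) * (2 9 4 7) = (2 4 7 9) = [0, 1, 4, 3, 7, 5, 6, 9, 8, 2]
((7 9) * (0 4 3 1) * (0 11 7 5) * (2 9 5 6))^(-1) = ((0 4 3 1 11 7 5)(2 9 6))^(-1) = (0 5 7 11 1 3 4)(2 6 9)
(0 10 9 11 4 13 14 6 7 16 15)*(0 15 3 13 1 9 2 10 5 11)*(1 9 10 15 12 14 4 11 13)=(0 5 13 4 9)(1 10 2 15 12 14 6 7 16 3)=[5, 10, 15, 1, 9, 13, 7, 16, 8, 0, 2, 11, 14, 4, 6, 12, 3]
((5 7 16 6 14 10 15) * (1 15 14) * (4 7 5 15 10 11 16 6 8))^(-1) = (1 6 7 4 8 16 11 14 10)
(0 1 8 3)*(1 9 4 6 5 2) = (0 9 4 6 5 2 1 8 3) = [9, 8, 1, 0, 6, 2, 5, 7, 3, 4]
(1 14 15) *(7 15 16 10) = (1 14 16 10 7 15) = [0, 14, 2, 3, 4, 5, 6, 15, 8, 9, 7, 11, 12, 13, 16, 1, 10]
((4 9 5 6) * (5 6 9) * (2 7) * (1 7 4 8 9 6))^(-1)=(1 9 8 6 5 4 2 7)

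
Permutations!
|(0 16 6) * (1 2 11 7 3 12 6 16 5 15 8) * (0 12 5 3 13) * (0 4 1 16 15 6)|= 30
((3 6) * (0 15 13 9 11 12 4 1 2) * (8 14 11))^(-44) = ((0 15 13 9 8 14 11 12 4 1 2)(3 6))^(-44) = (15)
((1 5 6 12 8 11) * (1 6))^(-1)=(1 5)(6 11 8 12)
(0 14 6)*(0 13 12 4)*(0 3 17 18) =[14, 1, 2, 17, 3, 5, 13, 7, 8, 9, 10, 11, 4, 12, 6, 15, 16, 18, 0] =(0 14 6 13 12 4 3 17 18)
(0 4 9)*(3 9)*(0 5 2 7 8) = (0 4 3 9 5 2 7 8) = [4, 1, 7, 9, 3, 2, 6, 8, 0, 5]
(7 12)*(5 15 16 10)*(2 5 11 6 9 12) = [0, 1, 5, 3, 4, 15, 9, 2, 8, 12, 11, 6, 7, 13, 14, 16, 10] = (2 5 15 16 10 11 6 9 12 7)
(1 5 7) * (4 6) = (1 5 7)(4 6) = [0, 5, 2, 3, 6, 7, 4, 1]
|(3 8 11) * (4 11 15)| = 5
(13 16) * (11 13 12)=[0, 1, 2, 3, 4, 5, 6, 7, 8, 9, 10, 13, 11, 16, 14, 15, 12]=(11 13 16 12)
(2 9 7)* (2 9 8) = (2 8)(7 9) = [0, 1, 8, 3, 4, 5, 6, 9, 2, 7]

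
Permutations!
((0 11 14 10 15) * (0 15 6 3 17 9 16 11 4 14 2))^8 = ((0 4 14 10 6 3 17 9 16 11 2))^8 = (0 16 3 14 2 9 6 4 11 17 10)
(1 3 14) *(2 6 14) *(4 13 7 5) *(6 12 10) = (1 3 2 12 10 6 14)(4 13 7 5) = [0, 3, 12, 2, 13, 4, 14, 5, 8, 9, 6, 11, 10, 7, 1]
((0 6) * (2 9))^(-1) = (0 6)(2 9)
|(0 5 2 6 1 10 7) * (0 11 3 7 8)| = 21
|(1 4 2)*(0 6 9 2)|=|(0 6 9 2 1 4)|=6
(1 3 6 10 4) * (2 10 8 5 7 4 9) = (1 3 6 8 5 7 4)(2 10 9) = [0, 3, 10, 6, 1, 7, 8, 4, 5, 2, 9]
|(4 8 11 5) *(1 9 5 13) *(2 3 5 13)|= 6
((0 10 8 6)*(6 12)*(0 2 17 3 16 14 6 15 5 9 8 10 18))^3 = ((0 18)(2 17 3 16 14 6)(5 9 8 12 15))^3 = (0 18)(2 16)(3 6)(5 12 9 15 8)(14 17)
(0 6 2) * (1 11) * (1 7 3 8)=(0 6 2)(1 11 7 3 8)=[6, 11, 0, 8, 4, 5, 2, 3, 1, 9, 10, 7]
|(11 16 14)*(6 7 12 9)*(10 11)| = |(6 7 12 9)(10 11 16 14)| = 4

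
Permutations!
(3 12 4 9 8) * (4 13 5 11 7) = [0, 1, 2, 12, 9, 11, 6, 4, 3, 8, 10, 7, 13, 5] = (3 12 13 5 11 7 4 9 8)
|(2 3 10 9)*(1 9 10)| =4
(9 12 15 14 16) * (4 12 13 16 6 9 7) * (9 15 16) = (4 12 16 7)(6 15 14)(9 13) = [0, 1, 2, 3, 12, 5, 15, 4, 8, 13, 10, 11, 16, 9, 6, 14, 7]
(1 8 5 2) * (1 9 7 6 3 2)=[0, 8, 9, 2, 4, 1, 3, 6, 5, 7]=(1 8 5)(2 9 7 6 3)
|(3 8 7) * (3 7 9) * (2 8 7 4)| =6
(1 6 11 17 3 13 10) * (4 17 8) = (1 6 11 8 4 17 3 13 10) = [0, 6, 2, 13, 17, 5, 11, 7, 4, 9, 1, 8, 12, 10, 14, 15, 16, 3]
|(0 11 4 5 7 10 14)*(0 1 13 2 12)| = 11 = |(0 11 4 5 7 10 14 1 13 2 12)|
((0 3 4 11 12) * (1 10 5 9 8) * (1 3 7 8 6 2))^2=(0 8 4 12 7 3 11)(1 5 6)(2 10 9)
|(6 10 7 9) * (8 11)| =|(6 10 7 9)(8 11)| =4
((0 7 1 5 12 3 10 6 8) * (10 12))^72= ((0 7 1 5 10 6 8)(3 12))^72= (12)(0 1 10 8 7 5 6)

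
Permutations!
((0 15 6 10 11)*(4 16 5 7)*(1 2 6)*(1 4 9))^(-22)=((0 15 4 16 5 7 9 1 2 6 10 11))^(-22)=(0 4 5 9 2 10)(1 6 11 15 16 7)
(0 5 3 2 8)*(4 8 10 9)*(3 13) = (0 5 13 3 2 10 9 4 8) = [5, 1, 10, 2, 8, 13, 6, 7, 0, 4, 9, 11, 12, 3]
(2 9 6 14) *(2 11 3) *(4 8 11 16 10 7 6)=(2 9 4 8 11 3)(6 14 16 10 7)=[0, 1, 9, 2, 8, 5, 14, 6, 11, 4, 7, 3, 12, 13, 16, 15, 10]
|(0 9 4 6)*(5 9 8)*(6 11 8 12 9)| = |(0 12 9 4 11 8 5 6)| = 8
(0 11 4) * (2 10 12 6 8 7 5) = (0 11 4)(2 10 12 6 8 7 5) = [11, 1, 10, 3, 0, 2, 8, 5, 7, 9, 12, 4, 6]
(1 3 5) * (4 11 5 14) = (1 3 14 4 11 5) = [0, 3, 2, 14, 11, 1, 6, 7, 8, 9, 10, 5, 12, 13, 4]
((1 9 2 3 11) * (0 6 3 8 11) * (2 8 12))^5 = (0 3 6)(1 9 8 11)(2 12)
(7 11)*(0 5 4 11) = [5, 1, 2, 3, 11, 4, 6, 0, 8, 9, 10, 7] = (0 5 4 11 7)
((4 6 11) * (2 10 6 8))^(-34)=((2 10 6 11 4 8))^(-34)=(2 6 4)(8 10 11)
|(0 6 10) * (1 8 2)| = 3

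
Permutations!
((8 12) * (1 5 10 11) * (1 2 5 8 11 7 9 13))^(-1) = ((1 8 12 11 2 5 10 7 9 13))^(-1) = (1 13 9 7 10 5 2 11 12 8)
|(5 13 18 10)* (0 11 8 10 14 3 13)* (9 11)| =12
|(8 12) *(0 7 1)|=|(0 7 1)(8 12)|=6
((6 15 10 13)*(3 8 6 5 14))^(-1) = (3 14 5 13 10 15 6 8)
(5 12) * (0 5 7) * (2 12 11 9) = (0 5 11 9 2 12 7) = [5, 1, 12, 3, 4, 11, 6, 0, 8, 2, 10, 9, 7]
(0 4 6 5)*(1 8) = (0 4 6 5)(1 8) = [4, 8, 2, 3, 6, 0, 5, 7, 1]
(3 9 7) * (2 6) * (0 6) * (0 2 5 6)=[0, 1, 2, 9, 4, 6, 5, 3, 8, 7]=(3 9 7)(5 6)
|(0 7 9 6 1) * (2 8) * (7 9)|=4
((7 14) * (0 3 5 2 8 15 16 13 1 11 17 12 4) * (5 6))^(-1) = (0 4 12 17 11 1 13 16 15 8 2 5 6 3)(7 14)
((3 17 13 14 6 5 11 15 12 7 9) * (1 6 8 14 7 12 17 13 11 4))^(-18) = ((1 6 5 4)(3 13 7 9)(8 14)(11 15 17))^(-18) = (17)(1 5)(3 7)(4 6)(9 13)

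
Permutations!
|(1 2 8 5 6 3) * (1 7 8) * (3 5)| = |(1 2)(3 7 8)(5 6)| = 6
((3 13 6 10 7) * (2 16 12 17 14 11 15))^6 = ((2 16 12 17 14 11 15)(3 13 6 10 7))^6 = (2 15 11 14 17 12 16)(3 13 6 10 7)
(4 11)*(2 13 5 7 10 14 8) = (2 13 5 7 10 14 8)(4 11) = [0, 1, 13, 3, 11, 7, 6, 10, 2, 9, 14, 4, 12, 5, 8]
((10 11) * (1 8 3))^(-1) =((1 8 3)(10 11))^(-1) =(1 3 8)(10 11)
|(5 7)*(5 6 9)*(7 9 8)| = 6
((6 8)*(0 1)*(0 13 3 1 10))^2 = (1 3 13)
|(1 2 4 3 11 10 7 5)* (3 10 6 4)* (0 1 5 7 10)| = |(0 1 2 3 11 6 4)| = 7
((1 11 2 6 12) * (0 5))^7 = (0 5)(1 2 12 11 6)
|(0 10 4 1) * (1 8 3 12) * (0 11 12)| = |(0 10 4 8 3)(1 11 12)| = 15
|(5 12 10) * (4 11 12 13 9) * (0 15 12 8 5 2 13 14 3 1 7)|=15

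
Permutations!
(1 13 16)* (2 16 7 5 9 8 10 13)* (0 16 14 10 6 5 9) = (0 16 1 2 14 10 13 7 9 8 6 5) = [16, 2, 14, 3, 4, 0, 5, 9, 6, 8, 13, 11, 12, 7, 10, 15, 1]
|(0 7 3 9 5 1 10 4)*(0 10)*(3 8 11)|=8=|(0 7 8 11 3 9 5 1)(4 10)|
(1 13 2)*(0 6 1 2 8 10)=[6, 13, 2, 3, 4, 5, 1, 7, 10, 9, 0, 11, 12, 8]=(0 6 1 13 8 10)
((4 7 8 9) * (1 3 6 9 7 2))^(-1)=((1 3 6 9 4 2)(7 8))^(-1)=(1 2 4 9 6 3)(7 8)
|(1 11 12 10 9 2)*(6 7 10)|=8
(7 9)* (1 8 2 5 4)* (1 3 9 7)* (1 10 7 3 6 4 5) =(1 8 2)(3 9 10 7)(4 6) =[0, 8, 1, 9, 6, 5, 4, 3, 2, 10, 7]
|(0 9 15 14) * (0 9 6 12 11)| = 12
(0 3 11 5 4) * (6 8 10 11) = (0 3 6 8 10 11 5 4) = [3, 1, 2, 6, 0, 4, 8, 7, 10, 9, 11, 5]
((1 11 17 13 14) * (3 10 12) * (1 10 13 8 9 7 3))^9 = ((1 11 17 8 9 7 3 13 14 10 12))^9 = (1 10 13 7 8 11 12 14 3 9 17)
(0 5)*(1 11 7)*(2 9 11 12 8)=[5, 12, 9, 3, 4, 0, 6, 1, 2, 11, 10, 7, 8]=(0 5)(1 12 8 2 9 11 7)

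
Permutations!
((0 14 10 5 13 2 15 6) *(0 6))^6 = ((0 14 10 5 13 2 15))^6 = (0 15 2 13 5 10 14)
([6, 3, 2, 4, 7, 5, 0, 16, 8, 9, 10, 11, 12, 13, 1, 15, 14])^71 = [6, 14, 2, 1, 3, 5, 0, 4, 8, 9, 10, 11, 12, 13, 16, 15, 7]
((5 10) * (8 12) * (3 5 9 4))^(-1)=((3 5 10 9 4)(8 12))^(-1)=(3 4 9 10 5)(8 12)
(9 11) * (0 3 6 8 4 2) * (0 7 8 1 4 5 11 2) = (0 3 6 1 4)(2 7 8 5 11 9) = [3, 4, 7, 6, 0, 11, 1, 8, 5, 2, 10, 9]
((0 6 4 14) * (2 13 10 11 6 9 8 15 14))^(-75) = ((0 9 8 15 14)(2 13 10 11 6 4))^(-75) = (15)(2 11)(4 10)(6 13)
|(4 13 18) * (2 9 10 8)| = 12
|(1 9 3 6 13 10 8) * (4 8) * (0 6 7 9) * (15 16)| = 42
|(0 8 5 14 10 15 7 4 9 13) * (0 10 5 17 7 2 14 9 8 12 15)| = |(0 12 15 2 14 5 9 13 10)(4 8 17 7)| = 36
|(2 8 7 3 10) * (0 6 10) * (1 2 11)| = |(0 6 10 11 1 2 8 7 3)| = 9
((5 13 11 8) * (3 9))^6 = (5 11)(8 13)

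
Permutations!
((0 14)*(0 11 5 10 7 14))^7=((5 10 7 14 11))^7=(5 7 11 10 14)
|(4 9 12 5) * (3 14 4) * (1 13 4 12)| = |(1 13 4 9)(3 14 12 5)| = 4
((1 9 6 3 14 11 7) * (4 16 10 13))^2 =((1 9 6 3 14 11 7)(4 16 10 13))^2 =(1 6 14 7 9 3 11)(4 10)(13 16)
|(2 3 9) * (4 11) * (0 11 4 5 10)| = 12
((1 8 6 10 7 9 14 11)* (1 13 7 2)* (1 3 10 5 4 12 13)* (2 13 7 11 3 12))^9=((1 8 6 5 4 2 12 7 9 14 3 10 13 11))^9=(1 14 4 11 9 5 13 7 6 10 12 8 3 2)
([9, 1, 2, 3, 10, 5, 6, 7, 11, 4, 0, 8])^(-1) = (0 10 4 9)(8 11)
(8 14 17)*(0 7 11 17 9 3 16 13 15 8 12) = (0 7 11 17 12)(3 16 13 15 8 14 9) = [7, 1, 2, 16, 4, 5, 6, 11, 14, 3, 10, 17, 0, 15, 9, 8, 13, 12]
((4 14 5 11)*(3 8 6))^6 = ((3 8 6)(4 14 5 11))^6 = (4 5)(11 14)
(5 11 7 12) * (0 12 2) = [12, 1, 0, 3, 4, 11, 6, 2, 8, 9, 10, 7, 5] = (0 12 5 11 7 2)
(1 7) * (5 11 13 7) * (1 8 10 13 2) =[0, 5, 1, 3, 4, 11, 6, 8, 10, 9, 13, 2, 12, 7] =(1 5 11 2)(7 8 10 13)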